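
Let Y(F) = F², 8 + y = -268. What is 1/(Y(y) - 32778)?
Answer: 1/43398 ≈ 2.3043e-5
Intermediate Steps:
y = -276 (y = -8 - 268 = -276)
1/(Y(y) - 32778) = 1/((-276)² - 32778) = 1/(76176 - 32778) = 1/43398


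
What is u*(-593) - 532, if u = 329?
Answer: -195629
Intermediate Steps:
u*(-593) - 532 = 329*(-593) - 532 = -195097 - 532 = -195629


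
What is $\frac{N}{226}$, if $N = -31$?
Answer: $- \frac{31}{226} \approx -0.13717$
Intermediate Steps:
$\frac{N}{226} = - \frac{31}{226}$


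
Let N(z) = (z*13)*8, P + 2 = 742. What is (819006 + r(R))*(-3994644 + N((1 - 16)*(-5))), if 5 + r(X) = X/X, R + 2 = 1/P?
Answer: -3265233209688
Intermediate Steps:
P = 740 (P = -2 + 742 = 740)
R = -1479/740 (R = -2 + 1/740 = -1479/740 ≈ -1.9986)
N(z) = 104*z (N(z) = (13*z)*8 = 104*z)
r(X) = -4 (r(X) = -5 + X/X = -5 + 1 = -4)
(819006 + r(R))*(-3994644 + N((1 - 16)*(-5))) = (819006 - 4)*(-3994644 + 104*((1 - 16)*(-5))) = 819002*(-3994644 + 104*(-15*(-5))) = 819002*(-3994644 + 104*75) = 819002*(-3994644 + 7800) = 819002*(-3986844) = -3265233209688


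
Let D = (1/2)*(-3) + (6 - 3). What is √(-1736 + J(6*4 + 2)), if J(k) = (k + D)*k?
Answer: I*√1021 ≈ 31.953*I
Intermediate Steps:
D = 3/2 (D = (1*(½))*(-3) + 3 = (½)*(-3) + 3 = -3/2 + 3 = 3/2 ≈ 1.5000)
J(k) = k*(3/2 + k) (J(k) = (k + 3/2)*k = (3/2 + k)*k = k*(3/2 + k))
√(-1736 + J(6*4 + 2)) = √(-1736 + (6*4 + 2)*(3 + 2*(6*4 + 2))/2) = √(-1736 + (24 + 2)*(3 + 2*(24 + 2))/2) = √(-1736 + (½)*26*(3 + 2*26)) = √(-1736 + (½)*26*(3 + 52)) = √(-1736 + (½)*26*55) = √(-1736 + 715) = √(-1021) = I*√1021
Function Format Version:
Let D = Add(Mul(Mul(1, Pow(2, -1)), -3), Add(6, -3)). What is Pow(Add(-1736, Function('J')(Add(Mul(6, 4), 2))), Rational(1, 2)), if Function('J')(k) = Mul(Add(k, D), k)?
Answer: Mul(I, Pow(1021, Rational(1, 2))) ≈ Mul(31.953, I)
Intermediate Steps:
D = Rational(3, 2) (D = Add(Mul(Mul(1, Rational(1, 2)), -3), 3) = Add(Mul(Rational(1, 2), -3), 3) = Add(Rational(-3, 2), 3) = Rational(3, 2) ≈ 1.5000)
Function('J')(k) = Mul(k, Add(Rational(3, 2), k)) (Function('J')(k) = Mul(Add(k, Rational(3, 2)), k) = Mul(Add(Rational(3, 2), k), k) = Mul(k, Add(Rational(3, 2), k)))
Pow(Add(-1736, Function('J')(Add(Mul(6, 4), 2))), Rational(1, 2)) = Pow(Add(-1736, Mul(Rational(1, 2), Add(Mul(6, 4), 2), Add(3, Mul(2, Add(Mul(6, 4), 2))))), Rational(1, 2)) = Pow(Add(-1736, Mul(Rational(1, 2), Add(24, 2), Add(3, Mul(2, Add(24, 2))))), Rational(1, 2)) = Pow(Add(-1736, Mul(Rational(1, 2), 26, Add(3, Mul(2, 26)))), Rational(1, 2)) = Pow(Add(-1736, Mul(Rational(1, 2), 26, Add(3, 52))), Rational(1, 2)) = Pow(Add(-1736, Mul(Rational(1, 2), 26, 55)), Rational(1, 2)) = Pow(Add(-1736, 715), Rational(1, 2)) = Pow(-1021, Rational(1, 2)) = Mul(I, Pow(1021, Rational(1, 2)))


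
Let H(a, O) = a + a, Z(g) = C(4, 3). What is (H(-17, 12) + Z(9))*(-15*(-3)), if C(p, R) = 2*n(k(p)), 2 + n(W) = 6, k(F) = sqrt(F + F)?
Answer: -1170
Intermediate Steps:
k(F) = sqrt(2)*sqrt(F) (k(F) = sqrt(2*F) = sqrt(2)*sqrt(F))
n(W) = 4 (n(W) = -2 + 6 = 4)
C(p, R) = 8 (C(p, R) = 2*4 = 8)
Z(g) = 8
H(a, O) = 2*a
(H(-17, 12) + Z(9))*(-15*(-3)) = (2*(-17) + 8)*(-15*(-3)) = (-34 + 8)*45 = -26*45 = -1170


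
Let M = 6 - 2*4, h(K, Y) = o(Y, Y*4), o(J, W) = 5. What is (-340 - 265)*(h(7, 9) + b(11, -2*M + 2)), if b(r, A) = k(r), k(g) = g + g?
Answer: -16335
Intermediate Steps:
h(K, Y) = 5
M = -2 (M = 6 - 8 = -2)
k(g) = 2*g
b(r, A) = 2*r
(-340 - 265)*(h(7, 9) + b(11, -2*M + 2)) = (-340 - 265)*(5 + 2*11) = -605*(5 + 22) = -605*27 = -16335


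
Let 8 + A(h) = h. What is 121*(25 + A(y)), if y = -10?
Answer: 847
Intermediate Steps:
A(h) = -8 + h
121*(25 + A(y)) = 121*(25 + (-8 - 10)) = 121*(25 - 18) = 121*7 = 847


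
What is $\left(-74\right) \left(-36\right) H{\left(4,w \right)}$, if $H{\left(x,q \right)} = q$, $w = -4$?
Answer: $-10656$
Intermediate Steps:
$\left(-74\right) \left(-36\right) H{\left(4,w \right)} = \left(-74\right) \left(-36\right) \left(-4\right) = 2664 \left(-4\right) = -10656$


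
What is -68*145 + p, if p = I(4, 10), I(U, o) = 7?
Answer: -9853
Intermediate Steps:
p = 7
-68*145 + p = -68*145 + 7 = -9860 + 7 = -9853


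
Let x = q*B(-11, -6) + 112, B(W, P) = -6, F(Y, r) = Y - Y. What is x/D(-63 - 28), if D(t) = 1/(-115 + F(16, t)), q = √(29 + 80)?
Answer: -12880 + 690*√109 ≈ -5676.2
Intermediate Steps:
F(Y, r) = 0
q = √109 ≈ 10.440
x = 112 - 6*√109 (x = √109*(-6) + 112 = -6*√109 + 112 = 112 - 6*√109 ≈ 49.358)
D(t) = -1/115 (D(t) = 1/(-115 + 0) = 1/(-115) = -1/115)
x/D(-63 - 28) = (112 - 6*√109)/(-1/115) = (112 - 6*√109)*(-115) = -12880 + 690*√109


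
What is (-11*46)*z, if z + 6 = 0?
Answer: 3036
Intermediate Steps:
z = -6 (z = -6 + 0 = -6)
(-11*46)*z = -11*46*(-6) = -506*(-6) = 3036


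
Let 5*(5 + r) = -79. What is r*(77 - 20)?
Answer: -5928/5 ≈ -1185.6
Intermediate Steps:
r = -104/5 (r = -5 + (⅕)*(-79) = -5 - 79/5 = -104/5 ≈ -20.800)
r*(77 - 20) = -104*(77 - 20)/5 = -104/5*57 = -5928/5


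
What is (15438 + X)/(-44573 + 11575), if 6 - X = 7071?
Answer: -8373/32998 ≈ -0.25374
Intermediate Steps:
X = -7065 (X = 6 - 1*7071 = 6 - 7071 = -7065)
(15438 + X)/(-44573 + 11575) = (15438 - 7065)/(-44573 + 11575) = 8373/(-32998) = 8373*(-1/32998) = -8373/32998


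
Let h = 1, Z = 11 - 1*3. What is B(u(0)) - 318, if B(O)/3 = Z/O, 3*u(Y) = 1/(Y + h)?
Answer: -246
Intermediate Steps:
Z = 8 (Z = 11 - 3 = 8)
u(Y) = 1/(3*(1 + Y)) (u(Y) = 1/(3*(Y + 1)) = 1/(3*(1 + Y)))
B(O) = 24/O (B(O) = 3*(8/O) = 24/O)
B(u(0)) - 318 = 24/((1/(3*(1 + 0)))) - 318 = 24/(((⅓)/1)) - 318 = 24/(((⅓)*1)) - 318 = 24/(⅓) - 318 = 24*3 - 318 = 72 - 318 = -246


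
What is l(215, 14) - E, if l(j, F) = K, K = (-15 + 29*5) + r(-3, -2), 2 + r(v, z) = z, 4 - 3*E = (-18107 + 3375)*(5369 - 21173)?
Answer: 232824902/3 ≈ 7.7608e+7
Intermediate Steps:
E = -232824524/3 (E = 4/3 - (-18107 + 3375)*(5369 - 21173)/3 = 4/3 - (-14732)*(-15804)/3 = 4/3 - ⅓*232824528 = 4/3 - 77608176 = -232824524/3 ≈ -7.7608e+7)
r(v, z) = -2 + z
K = 126 (K = (-15 + 29*5) + (-2 - 2) = (-15 + 145) - 4 = 130 - 4 = 126)
l(j, F) = 126
l(215, 14) - E = 126 - 1*(-232824524/3) = 126 + 232824524/3 = 232824902/3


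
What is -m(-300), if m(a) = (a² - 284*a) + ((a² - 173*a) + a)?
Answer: -316800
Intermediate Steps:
m(a) = -456*a + 2*a² (m(a) = (a² - 284*a) + (a² - 172*a) = -456*a + 2*a²)
-m(-300) = -2*(-300)*(-228 - 300) = -2*(-300)*(-528) = -1*316800 = -316800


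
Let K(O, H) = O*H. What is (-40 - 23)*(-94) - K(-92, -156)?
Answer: -8430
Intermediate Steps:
K(O, H) = H*O
(-40 - 23)*(-94) - K(-92, -156) = (-40 - 23)*(-94) - (-156)*(-92) = -63*(-94) - 1*14352 = 5922 - 14352 = -8430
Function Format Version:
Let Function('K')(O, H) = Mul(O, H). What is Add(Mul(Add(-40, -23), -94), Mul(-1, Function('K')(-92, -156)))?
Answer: -8430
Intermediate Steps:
Function('K')(O, H) = Mul(H, O)
Add(Mul(Add(-40, -23), -94), Mul(-1, Function('K')(-92, -156))) = Add(Mul(Add(-40, -23), -94), Mul(-1, Mul(-156, -92))) = Add(Mul(-63, -94), Mul(-1, 14352)) = Add(5922, -14352) = -8430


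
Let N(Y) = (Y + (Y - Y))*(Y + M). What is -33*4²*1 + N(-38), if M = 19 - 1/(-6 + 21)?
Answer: 2948/15 ≈ 196.53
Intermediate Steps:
M = 284/15 (M = 19 - 1/15 = 284/15 ≈ 18.933)
N(Y) = Y*(284/15 + Y) (N(Y) = (Y + (Y - Y))*(Y + 284/15) = (Y + 0)*(284/15 + Y) = Y*(284/15 + Y))
-33*4²*1 + N(-38) = -33*4²*1 + (1/15)*(-38)*(284 + 15*(-38)) = -33*16*1 + (1/15)*(-38)*(284 - 570) = -528*1 + (1/15)*(-38)*(-286) = -528 + 10868/15 = 2948/15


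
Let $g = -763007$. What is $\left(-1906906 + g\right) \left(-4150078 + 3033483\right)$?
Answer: $2981211506235$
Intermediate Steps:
$\left(-1906906 + g\right) \left(-4150078 + 3033483\right) = \left(-1906906 - 763007\right) \left(-4150078 + 3033483\right) = \left(-2669913\right) \left(-1116595\right) = 2981211506235$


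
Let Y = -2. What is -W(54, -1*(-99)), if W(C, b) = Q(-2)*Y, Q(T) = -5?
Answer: -10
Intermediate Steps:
W(C, b) = 10 (W(C, b) = -5*(-2) = 10)
-W(54, -1*(-99)) = -1*10 = -10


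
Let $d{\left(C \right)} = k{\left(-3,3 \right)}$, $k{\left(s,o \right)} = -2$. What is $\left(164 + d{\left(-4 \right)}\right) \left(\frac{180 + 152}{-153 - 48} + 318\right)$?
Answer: $\frac{3433644}{67} \approx 51248.0$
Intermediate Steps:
$d{\left(C \right)} = -2$
$\left(164 + d{\left(-4 \right)}\right) \left(\frac{180 + 152}{-153 - 48} + 318\right) = \left(164 - 2\right) \left(\frac{180 + 152}{-153 - 48} + 318\right) = 162 \left(\frac{332}{-201} + 318\right) = 162 \left(332 \left(- \frac{1}{201}\right) + 318\right) = 162 \left(- \frac{332}{201} + 318\right) = 162 \cdot \frac{63586}{201} = \frac{3433644}{67}$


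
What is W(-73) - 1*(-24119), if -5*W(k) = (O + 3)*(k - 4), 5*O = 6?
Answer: 604592/25 ≈ 24184.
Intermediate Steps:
O = 6/5 (O = (1/5)*6 = 6/5 ≈ 1.2000)
W(k) = 84/25 - 21*k/25 (W(k) = -(6/5 + 3)*(k - 4)/5 = -21*(-4 + k)/25 = -(-84/5 + 21*k/5)/5 = 84/25 - 21*k/25)
W(-73) - 1*(-24119) = (84/25 - 21/25*(-73)) - 1*(-24119) = (84/25 + 1533/25) + 24119 = 1617/25 + 24119 = 604592/25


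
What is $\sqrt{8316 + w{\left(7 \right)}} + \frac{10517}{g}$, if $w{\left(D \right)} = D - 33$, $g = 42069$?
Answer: $\frac{10517}{42069} + \sqrt{8290} \approx 91.299$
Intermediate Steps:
$w{\left(D \right)} = -33 + D$
$\sqrt{8316 + w{\left(7 \right)}} + \frac{10517}{g} = \sqrt{8316 + \left(-33 + 7\right)} + \frac{10517}{42069} = \sqrt{8316 - 26} + 10517 \cdot \frac{1}{42069} = \sqrt{8290} + \frac{10517}{42069} = \frac{10517}{42069} + \sqrt{8290}$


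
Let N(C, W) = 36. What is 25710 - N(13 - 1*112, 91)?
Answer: 25674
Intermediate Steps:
25710 - N(13 - 1*112, 91) = 25710 - 1*36 = 25710 - 36 = 25674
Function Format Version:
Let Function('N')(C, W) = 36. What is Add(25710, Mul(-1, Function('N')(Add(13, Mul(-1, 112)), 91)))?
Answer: 25674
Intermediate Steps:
Add(25710, Mul(-1, Function('N')(Add(13, Mul(-1, 112)), 91))) = Add(25710, Mul(-1, 36)) = Add(25710, -36) = 25674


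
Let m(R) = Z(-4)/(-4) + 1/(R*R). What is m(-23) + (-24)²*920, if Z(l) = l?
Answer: 280328210/529 ≈ 5.2992e+5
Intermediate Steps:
m(R) = 1 + R⁻² (m(R) = -4/(-4) + 1/(R*R) = -4*(-¼) + R⁻² = 1 + R⁻²)
m(-23) + (-24)²*920 = (1 + (-23)⁻²) + (-24)²*920 = (1 + 1/529) + 576*920 = 530/529 + 529920 = 280328210/529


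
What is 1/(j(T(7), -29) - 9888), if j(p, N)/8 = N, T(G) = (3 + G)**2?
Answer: -1/10120 ≈ -9.8814e-5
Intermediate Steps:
j(p, N) = 8*N
1/(j(T(7), -29) - 9888) = 1/(8*(-29) - 9888) = 1/(-232 - 9888) = 1/(-10120) = -1/10120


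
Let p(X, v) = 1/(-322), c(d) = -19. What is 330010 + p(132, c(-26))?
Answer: 106263219/322 ≈ 3.3001e+5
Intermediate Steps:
p(X, v) = -1/322
330010 + p(132, c(-26)) = 330010 - 1/322 = 106263219/322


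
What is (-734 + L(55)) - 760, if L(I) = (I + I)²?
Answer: 10606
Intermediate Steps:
L(I) = 4*I² (L(I) = (2*I)² = 4*I²)
(-734 + L(55)) - 760 = (-734 + 4*55²) - 760 = (-734 + 4*3025) - 760 = (-734 + 12100) - 760 = 11366 - 760 = 10606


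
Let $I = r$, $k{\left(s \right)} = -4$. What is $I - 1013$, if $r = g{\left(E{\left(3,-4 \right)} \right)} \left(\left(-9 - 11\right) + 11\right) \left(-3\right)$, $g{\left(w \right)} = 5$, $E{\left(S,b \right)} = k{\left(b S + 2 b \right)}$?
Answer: $-878$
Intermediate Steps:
$E{\left(S,b \right)} = -4$
$r = 135$ ($r = 5 \left(\left(-9 - 11\right) + 11\right) \left(-3\right) = 5 \left(-20 + 11\right) \left(-3\right) = 5 \left(-9\right) \left(-3\right) = \left(-45\right) \left(-3\right) = 135$)
$I = 135$
$I - 1013 = 135 - 1013 = -878$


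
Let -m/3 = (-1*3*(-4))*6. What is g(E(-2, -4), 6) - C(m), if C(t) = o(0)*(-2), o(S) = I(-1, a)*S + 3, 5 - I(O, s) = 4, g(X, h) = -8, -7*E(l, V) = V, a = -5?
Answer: -2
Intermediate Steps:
E(l, V) = -V/7
I(O, s) = 1 (I(O, s) = 5 - 1*4 = 5 - 4 = 1)
o(S) = 3 + S (o(S) = 1*S + 3 = S + 3 = 3 + S)
m = -216 (m = -3*-1*3*(-4)*6 = -3*(-3*(-4))*6 = -36*6 = -3*72 = -216)
C(t) = -6 (C(t) = (3 + 0)*(-2) = 3*(-2) = -6)
g(E(-2, -4), 6) - C(m) = -8 - 1*(-6) = -8 + 6 = -2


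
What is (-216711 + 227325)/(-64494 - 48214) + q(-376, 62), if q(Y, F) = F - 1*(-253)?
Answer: 17746203/56354 ≈ 314.91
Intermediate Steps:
q(Y, F) = 253 + F (q(Y, F) = F + 253 = 253 + F)
(-216711 + 227325)/(-64494 - 48214) + q(-376, 62) = (-216711 + 227325)/(-64494 - 48214) + (253 + 62) = 10614/(-112708) + 315 = 10614*(-1/112708) + 315 = -5307/56354 + 315 = 17746203/56354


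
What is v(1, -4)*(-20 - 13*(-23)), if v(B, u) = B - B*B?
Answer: 0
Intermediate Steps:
v(B, u) = B - B²
v(1, -4)*(-20 - 13*(-23)) = (1*(1 - 1*1))*(-20 - 13*(-23)) = (1*(1 - 1))*(-20 + 299) = (1*0)*279 = 0*279 = 0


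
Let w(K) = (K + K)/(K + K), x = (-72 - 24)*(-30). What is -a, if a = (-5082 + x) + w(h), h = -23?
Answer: 2201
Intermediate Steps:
x = 2880 (x = -96*(-30) = 2880)
w(K) = 1 (w(K) = (2*K)/((2*K)) = (2*K)*(1/(2*K)) = 1)
a = -2201 (a = (-5082 + 2880) + 1 = -2202 + 1 = -2201)
-a = -1*(-2201) = 2201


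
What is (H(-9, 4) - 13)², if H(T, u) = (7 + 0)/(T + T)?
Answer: 58081/324 ≈ 179.26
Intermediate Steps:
H(T, u) = 7/(2*T) (H(T, u) = 7/((2*T)) = 7*(1/(2*T)) = 7/(2*T))
(H(-9, 4) - 13)² = ((7/2)/(-9) - 13)² = ((7/2)*(-⅑) - 13)² = (-7/18 - 13)² = (-241/18)² = 58081/324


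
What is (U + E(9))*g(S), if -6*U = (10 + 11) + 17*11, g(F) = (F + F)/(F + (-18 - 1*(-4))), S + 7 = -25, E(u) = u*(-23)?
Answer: -23200/69 ≈ -336.23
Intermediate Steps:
E(u) = -23*u
S = -32 (S = -7 - 25 = -32)
g(F) = 2*F/(-14 + F) (g(F) = (2*F)/(F + (-18 + 4)) = (2*F)/(F - 14) = (2*F)/(-14 + F) = 2*F/(-14 + F))
U = -104/3 (U = -((10 + 11) + 17*11)/6 = -(21 + 187)/6 = -⅙*208 = -104/3 ≈ -34.667)
(U + E(9))*g(S) = (-104/3 - 23*9)*(2*(-32)/(-14 - 32)) = (-104/3 - 207)*(2*(-32)/(-46)) = -1450*(-32)*(-1)/(3*46) = -725/3*32/23 = -23200/69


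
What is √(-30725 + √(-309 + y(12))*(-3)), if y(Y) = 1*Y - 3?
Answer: √(-30725 - 30*I*√3) ≈ 0.148 - 175.29*I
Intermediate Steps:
y(Y) = -3 + Y (y(Y) = Y - 3 = -3 + Y)
√(-30725 + √(-309 + y(12))*(-3)) = √(-30725 + √(-309 + (-3 + 12))*(-3)) = √(-30725 + √(-309 + 9)*(-3)) = √(-30725 + √(-300)*(-3)) = √(-30725 + (10*I*√3)*(-3)) = √(-30725 - 30*I*√3)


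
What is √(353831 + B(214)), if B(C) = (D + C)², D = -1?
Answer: 20*√998 ≈ 631.82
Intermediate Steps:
B(C) = (-1 + C)²
√(353831 + B(214)) = √(353831 + (-1 + 214)²) = √(353831 + 213²) = √(353831 + 45369) = √399200 = 20*√998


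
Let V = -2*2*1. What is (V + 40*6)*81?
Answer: 19116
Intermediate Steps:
V = -4 (V = -4*1 = -4)
(V + 40*6)*81 = (-4 + 40*6)*81 = (-4 + 240)*81 = 236*81 = 19116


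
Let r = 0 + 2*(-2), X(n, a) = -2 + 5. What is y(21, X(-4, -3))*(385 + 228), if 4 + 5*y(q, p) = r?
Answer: -4904/5 ≈ -980.80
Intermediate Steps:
X(n, a) = 3
r = -4 (r = 0 - 4 = -4)
y(q, p) = -8/5 (y(q, p) = -4/5 + (1/5)*(-4) = -4/5 - 4/5 = -8/5)
y(21, X(-4, -3))*(385 + 228) = -8*(385 + 228)/5 = -8/5*613 = -4904/5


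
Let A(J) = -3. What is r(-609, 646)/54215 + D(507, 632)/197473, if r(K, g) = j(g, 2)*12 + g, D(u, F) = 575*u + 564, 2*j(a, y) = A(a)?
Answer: 15959618179/10705998695 ≈ 1.4907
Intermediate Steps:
j(a, y) = -3/2 (j(a, y) = (½)*(-3) = -3/2)
D(u, F) = 564 + 575*u
r(K, g) = -18 + g (r(K, g) = -3/2*12 + g = -18 + g)
r(-609, 646)/54215 + D(507, 632)/197473 = (-18 + 646)/54215 + (564 + 575*507)/197473 = 628*(1/54215) + (564 + 291525)*(1/197473) = 628/54215 + 292089*(1/197473) = 628/54215 + 292089/197473 = 15959618179/10705998695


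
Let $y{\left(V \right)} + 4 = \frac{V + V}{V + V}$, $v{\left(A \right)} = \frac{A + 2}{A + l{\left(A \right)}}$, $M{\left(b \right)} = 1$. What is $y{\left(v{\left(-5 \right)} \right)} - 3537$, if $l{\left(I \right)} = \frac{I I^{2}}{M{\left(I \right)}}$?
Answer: $-3540$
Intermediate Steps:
$l{\left(I \right)} = I^{3}$ ($l{\left(I \right)} = \frac{I I^{2}}{1} = I^{3} \cdot 1 = I^{3}$)
$v{\left(A \right)} = \frac{2 + A}{A + A^{3}}$ ($v{\left(A \right)} = \frac{A + 2}{A + A^{3}} = \frac{2 + A}{A + A^{3}}$)
$y{\left(V \right)} = -3$ ($y{\left(V \right)} = -4 + \frac{V + V}{V + V} = -4 + \frac{2 V}{2 V} = -4 + 2 V \frac{1}{2 V} = -4 + 1 = -3$)
$y{\left(v{\left(-5 \right)} \right)} - 3537 = -3 - 3537 = -3540$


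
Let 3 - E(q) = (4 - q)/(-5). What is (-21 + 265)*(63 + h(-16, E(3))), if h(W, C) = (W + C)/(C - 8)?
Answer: 48068/3 ≈ 16023.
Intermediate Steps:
E(q) = 19/5 - q/5 (E(q) = 3 - (4 - q)/(-5) = 3 - (4 - q)*(-1)/5 = 3 - (-4/5 + q/5) = 3 + (4/5 - q/5) = 19/5 - q/5)
h(W, C) = (C + W)/(-8 + C)
(-21 + 265)*(63 + h(-16, E(3))) = (-21 + 265)*(63 + ((19/5 - 1/5*3) - 16)/(-8 + (19/5 - 1/5*3))) = 244*(63 + ((19/5 - 3/5) - 16)/(-8 + (19/5 - 3/5))) = 244*(63 + (16/5 - 16)/(-8 + 16/5)) = 244*(63 - 64/5/(-24/5)) = 244*(63 - 5/24*(-64/5)) = 244*(63 + 8/3) = 244*(197/3) = 48068/3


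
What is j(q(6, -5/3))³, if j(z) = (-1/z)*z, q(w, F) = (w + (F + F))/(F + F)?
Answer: -1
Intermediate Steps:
q(w, F) = (w + 2*F)/(2*F) (q(w, F) = (w + 2*F)/((2*F)) = (w + 2*F)*(1/(2*F)) = (w + 2*F)/(2*F))
j(z) = -1
j(q(6, -5/3))³ = (-1)³ = -1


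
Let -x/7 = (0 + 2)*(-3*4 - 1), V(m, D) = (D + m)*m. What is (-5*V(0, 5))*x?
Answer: 0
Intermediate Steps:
V(m, D) = m*(D + m)
x = 182 (x = -7*(0 + 2)*(-3*4 - 1) = -14*(-12 - 1) = -14*(-13) = -7*(-26) = 182)
(-5*V(0, 5))*x = -0*(5 + 0)*182 = -0*5*182 = -5*0*182 = 0*182 = 0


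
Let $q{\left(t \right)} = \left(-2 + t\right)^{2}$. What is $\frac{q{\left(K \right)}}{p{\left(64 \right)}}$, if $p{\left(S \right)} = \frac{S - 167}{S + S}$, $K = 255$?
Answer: $- \frac{8193152}{103} \approx -79545.0$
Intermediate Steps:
$p{\left(S \right)} = \frac{-167 + S}{2 S}$
$\frac{q{\left(K \right)}}{p{\left(64 \right)}} = \frac{\left(-2 + 255\right)^{2}}{\frac{1}{2} \cdot \frac{1}{64} \left(-167 + 64\right)} = \frac{253^{2}}{\frac{1}{2} \cdot \frac{1}{64} \left(-103\right)} = \frac{64009}{- \frac{103}{128}} = 64009 \left(- \frac{128}{103}\right) = - \frac{8193152}{103}$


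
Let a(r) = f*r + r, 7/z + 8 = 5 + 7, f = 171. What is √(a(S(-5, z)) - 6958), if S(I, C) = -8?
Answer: 3*I*√926 ≈ 91.291*I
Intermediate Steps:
z = 7/4 (z = 7/(-8 + (5 + 7)) = 7/(-8 + 12) = 7/4 ≈ 1.7500)
a(r) = 172*r (a(r) = 171*r + r = 172*r)
√(a(S(-5, z)) - 6958) = √(172*(-8) - 6958) = √(-1376 - 6958) = √(-8334) = 3*I*√926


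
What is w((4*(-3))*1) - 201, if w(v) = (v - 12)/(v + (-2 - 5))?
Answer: -3795/19 ≈ -199.74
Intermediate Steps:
w(v) = (-12 + v)/(-7 + v) (w(v) = (-12 + v)/(v - 7) = (-12 + v)/(-7 + v))
w((4*(-3))*1) - 201 = (-12 + (4*(-3))*1)/(-7 + (4*(-3))*1) - 201 = (-12 - 12*1)/(-7 - 12*1) - 201 = (-12 - 12)/(-7 - 12) - 201 = -24/(-19) - 201 = -1/19*(-24) - 201 = 24/19 - 201 = -3795/19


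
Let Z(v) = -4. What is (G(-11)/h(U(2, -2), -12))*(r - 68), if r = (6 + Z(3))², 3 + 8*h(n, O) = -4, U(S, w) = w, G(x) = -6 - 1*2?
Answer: -4096/7 ≈ -585.14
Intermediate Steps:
G(x) = -8 (G(x) = -6 - 2 = -8)
h(n, O) = -7/8 (h(n, O) = -3/8 + (⅛)*(-4) = -3/8 - ½ = -7/8)
r = 4 (r = (6 - 4)² = 2² = 4)
(G(-11)/h(U(2, -2), -12))*(r - 68) = (-8/(-7/8))*(4 - 68) = -8*(-8/7)*(-64) = (64/7)*(-64) = -4096/7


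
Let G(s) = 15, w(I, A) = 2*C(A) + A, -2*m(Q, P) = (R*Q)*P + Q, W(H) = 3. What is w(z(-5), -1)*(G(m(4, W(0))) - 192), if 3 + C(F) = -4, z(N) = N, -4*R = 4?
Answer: 2655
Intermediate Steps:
R = -1 (R = -¼*4 = -1)
C(F) = -7 (C(F) = -3 - 4 = -7)
m(Q, P) = -Q/2 + P*Q/2 (m(Q, P) = -((-Q)*P + Q)/2 = -(-P*Q + Q)/2 = -(Q - P*Q)/2 = -Q/2 + P*Q/2)
w(I, A) = -14 + A (w(I, A) = 2*(-7) + A = -14 + A)
w(z(-5), -1)*(G(m(4, W(0))) - 192) = (-14 - 1)*(15 - 192) = -15*(-177) = 2655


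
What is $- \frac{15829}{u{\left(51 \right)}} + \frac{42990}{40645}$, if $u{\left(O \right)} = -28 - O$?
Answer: $\frac{129353183}{642191} \approx 201.42$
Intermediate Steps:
$- \frac{15829}{u{\left(51 \right)}} + \frac{42990}{40645} = - \frac{15829}{-28 - 51} + \frac{42990}{40645} = - \frac{15829}{-28 - 51} + 42990 \cdot \frac{1}{40645} = - \frac{15829}{-79} + \frac{8598}{8129} = \left(-15829\right) \left(- \frac{1}{79}\right) + \frac{8598}{8129} = \frac{15829}{79} + \frac{8598}{8129} = \frac{129353183}{642191}$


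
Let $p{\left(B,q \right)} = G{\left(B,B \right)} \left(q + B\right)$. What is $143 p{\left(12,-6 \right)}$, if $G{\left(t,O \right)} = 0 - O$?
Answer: $-10296$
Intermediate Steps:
$G{\left(t,O \right)} = - O$
$p{\left(B,q \right)} = - B \left(B + q\right)$ ($p{\left(B,q \right)} = - B \left(q + B\right) = - B \left(B + q\right)$)
$143 p{\left(12,-6 \right)} = 143 \left(\left(-1\right) 12 \left(12 - 6\right)\right) = 143 \left(\left(-1\right) 12 \cdot 6\right) = 143 \left(-72\right) = -10296$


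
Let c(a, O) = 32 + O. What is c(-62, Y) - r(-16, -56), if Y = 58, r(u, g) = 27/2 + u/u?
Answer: 151/2 ≈ 75.500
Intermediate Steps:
r(u, g) = 29/2 (r(u, g) = 27*(1/2) + 1 = 27/2 + 1 = 29/2)
c(-62, Y) - r(-16, -56) = (32 + 58) - 1*29/2 = 90 - 29/2 = 151/2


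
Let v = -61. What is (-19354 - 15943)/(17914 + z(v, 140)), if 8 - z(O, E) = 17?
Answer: -35297/17905 ≈ -1.9713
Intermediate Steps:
z(O, E) = -9 (z(O, E) = 8 - 1*17 = 8 - 17 = -9)
(-19354 - 15943)/(17914 + z(v, 140)) = (-19354 - 15943)/(17914 - 9) = -35297/17905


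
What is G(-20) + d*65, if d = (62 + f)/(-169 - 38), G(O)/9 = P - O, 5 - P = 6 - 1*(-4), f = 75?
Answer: 19040/207 ≈ 91.981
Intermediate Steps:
P = -5 (P = 5 - (6 - 1*(-4)) = 5 - (6 + 4) = 5 - 1*10 = 5 - 10 = -5)
G(O) = -45 - 9*O (G(O) = 9*(-5 - O) = -45 - 9*O)
d = -137/207 (d = (62 + 75)/(-169 - 38) = 137/(-207) = 137*(-1/207) = -137/207 ≈ -0.66184)
G(-20) + d*65 = (-45 - 9*(-20)) - 137/207*65 = (-45 + 180) - 8905/207 = 135 - 8905/207 = 19040/207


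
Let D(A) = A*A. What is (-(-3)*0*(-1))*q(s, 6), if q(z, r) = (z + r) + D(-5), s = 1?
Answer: 0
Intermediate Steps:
D(A) = A**2
q(z, r) = 25 + r + z (q(z, r) = (z + r) + (-5)**2 = (r + z) + 25 = 25 + r + z)
(-(-3)*0*(-1))*q(s, 6) = (-(-3)*0*(-1))*(25 + 6 + 1) = -(-3)*0*32 = -3*0*32 = 0*32 = 0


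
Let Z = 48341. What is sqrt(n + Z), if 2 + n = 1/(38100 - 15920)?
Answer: sqrt(5945121771445)/11090 ≈ 219.86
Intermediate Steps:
n = -44359/22180 (n = -2 + 1/(38100 - 15920) = -2 + 1/22180 = -44359/22180 ≈ -2.0000)
sqrt(n + Z) = sqrt(-44359/22180 + 48341) = sqrt(1072159021/22180) = sqrt(5945121771445)/11090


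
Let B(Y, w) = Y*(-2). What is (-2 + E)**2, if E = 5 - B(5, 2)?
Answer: 169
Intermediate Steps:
B(Y, w) = -2*Y
E = 15 (E = 5 - (-2)*5 = 5 - 1*(-10) = 5 + 10 = 15)
(-2 + E)**2 = (-2 + 15)**2 = 13**2 = 169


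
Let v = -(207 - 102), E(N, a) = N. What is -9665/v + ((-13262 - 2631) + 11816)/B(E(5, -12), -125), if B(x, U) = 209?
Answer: 318380/4389 ≈ 72.540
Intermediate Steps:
v = -105 (v = -1*105 = -105)
-9665/v + ((-13262 - 2631) + 11816)/B(E(5, -12), -125) = -9665/(-105) + ((-13262 - 2631) + 11816)/209 = -9665*(-1/105) + (-15893 + 11816)*(1/209) = 1933/21 - 4077*1/209 = 1933/21 - 4077/209 = 318380/4389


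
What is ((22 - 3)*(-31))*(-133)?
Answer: 78337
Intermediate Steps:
((22 - 3)*(-31))*(-133) = (19*(-31))*(-133) = -589*(-133) = 78337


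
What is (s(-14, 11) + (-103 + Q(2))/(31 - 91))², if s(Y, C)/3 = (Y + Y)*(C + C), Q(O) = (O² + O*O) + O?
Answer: 1363751041/400 ≈ 3.4094e+6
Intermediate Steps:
Q(O) = O + 2*O² (Q(O) = (O² + O²) + O = 2*O² + O = O + 2*O²)
s(Y, C) = 12*C*Y (s(Y, C) = 3*((Y + Y)*(C + C)) = 3*((2*Y)*(2*C)) = 3*(4*C*Y) = 12*C*Y)
(s(-14, 11) + (-103 + Q(2))/(31 - 91))² = (12*11*(-14) + (-103 + 2*(1 + 2*2))/(31 - 91))² = (-1848 + (-103 + 2*(1 + 4))/(-60))² = (-1848 + (-103 + 2*5)*(-1/60))² = (-1848 + (-103 + 10)*(-1/60))² = (-1848 - 93*(-1/60))² = (-1848 + 31/20)² = (-36929/20)² = 1363751041/400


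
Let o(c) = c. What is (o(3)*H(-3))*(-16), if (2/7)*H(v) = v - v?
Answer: 0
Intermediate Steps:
H(v) = 0 (H(v) = 7*(v - v)/2 = (7/2)*0 = 0)
(o(3)*H(-3))*(-16) = (3*0)*(-16) = 0*(-16) = 0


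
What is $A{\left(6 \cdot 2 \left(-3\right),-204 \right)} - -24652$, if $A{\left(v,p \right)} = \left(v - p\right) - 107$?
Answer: $24713$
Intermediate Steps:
$A{\left(v,p \right)} = -107 + v - p$
$A{\left(6 \cdot 2 \left(-3\right),-204 \right)} - -24652 = \left(-107 + 6 \cdot 2 \left(-3\right) - -204\right) - -24652 = \left(-107 + 12 \left(-3\right) + 204\right) + 24652 = \left(-107 - 36 + 204\right) + 24652 = 61 + 24652 = 24713$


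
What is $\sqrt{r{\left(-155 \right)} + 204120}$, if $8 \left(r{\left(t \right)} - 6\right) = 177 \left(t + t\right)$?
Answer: $\frac{\sqrt{789069}}{2} \approx 444.15$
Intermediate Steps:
$r{\left(t \right)} = 6 + \frac{177 t}{4}$ ($r{\left(t \right)} = 6 + \frac{177 \left(t + t\right)}{8} = 6 + \frac{177 \cdot 2 t}{8} = 6 + \frac{354 t}{8} = 6 + \frac{177 t}{4}$)
$\sqrt{r{\left(-155 \right)} + 204120} = \sqrt{\left(6 + \frac{177}{4} \left(-155\right)\right) + 204120} = \sqrt{\left(6 - \frac{27435}{4}\right) + 204120} = \sqrt{- \frac{27411}{4} + 204120} = \sqrt{\frac{789069}{4}} = \frac{\sqrt{789069}}{2}$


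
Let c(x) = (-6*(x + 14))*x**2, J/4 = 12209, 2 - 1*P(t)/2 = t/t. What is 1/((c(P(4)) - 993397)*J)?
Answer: -1/48532288916 ≈ -2.0605e-11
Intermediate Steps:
P(t) = 2 (P(t) = 4 - 2*t/t = 4 - 2*1 = 4 - 2 = 2)
J = 48836 (J = 4*12209 = 48836)
c(x) = x**2*(-84 - 6*x) (c(x) = (-6*(14 + x))*x**2 = (-84 - 6*x)*x**2 = x**2*(-84 - 6*x))
1/((c(P(4)) - 993397)*J) = 1/(6*2**2*(-14 - 1*2) - 993397*48836) = (1/48836)/(6*4*(-14 - 2) - 993397) = (1/48836)/(6*4*(-16) - 993397) = (1/48836)/(-384 - 993397) = (1/48836)/(-993781) = -1/993781*1/48836 = -1/48532288916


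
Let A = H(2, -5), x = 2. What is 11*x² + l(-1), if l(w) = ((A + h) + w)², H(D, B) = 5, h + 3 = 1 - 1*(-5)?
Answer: 93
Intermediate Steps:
h = 3 (h = -3 + (1 - 1*(-5)) = -3 + (1 + 5) = -3 + 6 = 3)
A = 5
l(w) = (8 + w)² (l(w) = ((5 + 3) + w)² = (8 + w)²)
11*x² + l(-1) = 11*2² + (8 - 1)² = 11*4 + 7² = 44 + 49 = 93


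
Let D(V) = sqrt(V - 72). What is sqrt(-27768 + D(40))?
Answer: 2*sqrt(-6942 + I*sqrt(2)) ≈ 0.016974 + 166.64*I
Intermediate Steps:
D(V) = sqrt(-72 + V)
sqrt(-27768 + D(40)) = sqrt(-27768 + sqrt(-72 + 40)) = sqrt(-27768 + sqrt(-32)) = sqrt(-27768 + 4*I*sqrt(2))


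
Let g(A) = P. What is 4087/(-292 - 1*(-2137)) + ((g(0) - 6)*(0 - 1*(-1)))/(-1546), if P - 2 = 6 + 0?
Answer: 3157406/1426185 ≈ 2.2139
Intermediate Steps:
P = 8 (P = 2 + (6 + 0) = 2 + 6 = 8)
g(A) = 8
4087/(-292 - 1*(-2137)) + ((g(0) - 6)*(0 - 1*(-1)))/(-1546) = 4087/(-292 - 1*(-2137)) + ((8 - 6)*(0 - 1*(-1)))/(-1546) = 4087/(-292 + 2137) + (2*(0 + 1))*(-1/1546) = 4087/1845 + (2*1)*(-1/1546) = 4087*(1/1845) + 2*(-1/1546) = 4087/1845 - 1/773 = 3157406/1426185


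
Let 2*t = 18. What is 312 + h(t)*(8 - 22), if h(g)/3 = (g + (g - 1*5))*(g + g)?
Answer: -9516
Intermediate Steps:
t = 9 (t = (1/2)*18 = 9)
h(g) = 6*g*(-5 + 2*g) (h(g) = 3*((g + (g - 1*5))*(g + g)) = 3*((g + (g - 5))*(2*g)) = 3*((g + (-5 + g))*(2*g)) = 3*((-5 + 2*g)*(2*g)) = 3*(2*g*(-5 + 2*g)) = 6*g*(-5 + 2*g))
312 + h(t)*(8 - 22) = 312 + (6*9*(-5 + 2*9))*(8 - 22) = 312 + (6*9*(-5 + 18))*(-14) = 312 + (6*9*13)*(-14) = 312 + 702*(-14) = 312 - 9828 = -9516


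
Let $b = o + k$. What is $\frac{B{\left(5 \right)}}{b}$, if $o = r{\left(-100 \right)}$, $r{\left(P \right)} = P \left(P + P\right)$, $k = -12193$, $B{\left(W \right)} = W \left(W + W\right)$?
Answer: $\frac{50}{7807} \approx 0.0064045$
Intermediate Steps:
$B{\left(W \right)} = 2 W^{2}$ ($B{\left(W \right)} = W 2 W = 2 W^{2}$)
$r{\left(P \right)} = 2 P^{2}$ ($r{\left(P \right)} = P 2 P = 2 P^{2}$)
$o = 20000$ ($o = 2 \left(-100\right)^{2} = 2 \cdot 10000 = 20000$)
$b = 7807$ ($b = 20000 - 12193 = 7807$)
$\frac{B{\left(5 \right)}}{b} = \frac{2 \cdot 5^{2}}{7807} = 2 \cdot 25 \cdot \frac{1}{7807} = 50 \cdot \frac{1}{7807} = \frac{50}{7807}$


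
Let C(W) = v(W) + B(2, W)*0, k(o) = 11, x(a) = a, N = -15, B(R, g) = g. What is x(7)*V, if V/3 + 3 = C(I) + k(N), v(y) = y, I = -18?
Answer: -210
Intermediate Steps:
C(W) = W (C(W) = W + W*0 = W + 0 = W)
V = -30 (V = -9 + 3*(-18 + 11) = -9 + 3*(-7) = -9 - 21 = -30)
x(7)*V = 7*(-30) = -210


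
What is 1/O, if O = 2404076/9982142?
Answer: 4991071/1202038 ≈ 4.1522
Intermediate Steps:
O = 1202038/4991071 (O = 2404076*(1/9982142) = 1202038/4991071 ≈ 0.24084)
1/O = 1/(1202038/4991071) = 4991071/1202038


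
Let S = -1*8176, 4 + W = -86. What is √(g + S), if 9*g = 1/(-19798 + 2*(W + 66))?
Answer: I*√28982067697990/59538 ≈ 90.421*I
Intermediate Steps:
W = -90 (W = -4 - 86 = -90)
S = -8176
g = -1/178614 (g = 1/(9*(-19798 + 2*(-90 + 66))) = 1/(9*(-19798 + 2*(-24))) = 1/(9*(-19798 - 48)) = (⅑)/(-19846) = (⅑)*(-1/19846) = -1/178614 ≈ -5.5987e-6)
√(g + S) = √(-1/178614 - 8176) = √(-1460348065/178614) = I*√28982067697990/59538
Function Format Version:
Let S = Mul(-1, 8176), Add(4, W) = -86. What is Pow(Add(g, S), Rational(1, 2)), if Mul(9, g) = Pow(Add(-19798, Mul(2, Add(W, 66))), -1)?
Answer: Mul(Rational(1, 59538), I, Pow(28982067697990, Rational(1, 2))) ≈ Mul(90.421, I)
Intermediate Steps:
W = -90 (W = Add(-4, -86) = -90)
S = -8176
g = Rational(-1, 178614) (g = Mul(Rational(1, 9), Pow(Add(-19798, Mul(2, Add(-90, 66))), -1)) = Mul(Rational(1, 9), Pow(Add(-19798, Mul(2, -24)), -1)) = Mul(Rational(1, 9), Pow(Add(-19798, -48), -1)) = Mul(Rational(1, 9), Pow(-19846, -1)) = Mul(Rational(1, 9), Rational(-1, 19846)) = Rational(-1, 178614) ≈ -5.5987e-6)
Pow(Add(g, S), Rational(1, 2)) = Pow(Add(Rational(-1, 178614), -8176), Rational(1, 2)) = Pow(Rational(-1460348065, 178614), Rational(1, 2)) = Mul(Rational(1, 59538), I, Pow(28982067697990, Rational(1, 2)))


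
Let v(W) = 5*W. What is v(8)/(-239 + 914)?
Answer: 8/135 ≈ 0.059259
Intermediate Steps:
v(8)/(-239 + 914) = (5*8)/(-239 + 914) = 40/675 = (1/675)*40 = 8/135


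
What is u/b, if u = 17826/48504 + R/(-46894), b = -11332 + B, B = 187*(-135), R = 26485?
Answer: 37391333/6933007509196 ≈ 5.3932e-6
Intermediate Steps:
B = -25245
b = -36577 (b = -11332 - 25245 = -36577)
u = -37391333/189545548 (u = 17826/48504 + 26485/(-46894) = 17826*(1/48504) + 26485*(-1/46894) = 2971/8084 - 26485/46894 = -37391333/189545548 ≈ -0.19727)
u/b = -37391333/189545548/(-36577) = -37391333/189545548*(-1/36577) = 37391333/6933007509196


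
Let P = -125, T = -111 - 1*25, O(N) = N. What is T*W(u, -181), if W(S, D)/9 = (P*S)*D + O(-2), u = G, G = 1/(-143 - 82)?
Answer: 125528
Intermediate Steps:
T = -136 (T = -111 - 25 = -136)
G = -1/225 (G = 1/(-225) = -1/225 ≈ -0.0044444)
u = -1/225 ≈ -0.0044444
W(S, D) = -18 - 1125*D*S (W(S, D) = 9*((-125*S)*D - 2) = 9*(-125*D*S - 2) = 9*(-2 - 125*D*S) = -18 - 1125*D*S)
T*W(u, -181) = -136*(-18 - 1125*(-181)*(-1/225)) = -136*(-18 - 905) = -136*(-923) = 125528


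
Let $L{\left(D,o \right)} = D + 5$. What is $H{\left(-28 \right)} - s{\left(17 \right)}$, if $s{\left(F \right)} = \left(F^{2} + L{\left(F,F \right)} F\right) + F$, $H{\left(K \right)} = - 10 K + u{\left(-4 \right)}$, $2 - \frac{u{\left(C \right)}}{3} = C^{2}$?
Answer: $-442$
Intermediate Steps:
$u{\left(C \right)} = 6 - 3 C^{2}$
$L{\left(D,o \right)} = 5 + D$
$H{\left(K \right)} = -42 - 10 K$ ($H{\left(K \right)} = - 10 K + \left(6 - 3 \left(-4\right)^{2}\right) = - 10 K + \left(6 - 48\right) = - 10 K - 42 = -42 - 10 K$)
$s{\left(F \right)} = F + F^{2} + F \left(5 + F\right)$ ($s{\left(F \right)} = \left(F^{2} + \left(5 + F\right) F\right) + F = \left(F^{2} + F \left(5 + F\right)\right) + F = F + F^{2} + F \left(5 + F\right)$)
$H{\left(-28 \right)} - s{\left(17 \right)} = \left(-42 - -280\right) - 2 \cdot 17 \left(3 + 17\right) = \left(-42 + 280\right) - 2 \cdot 17 \cdot 20 = 238 - 680 = -442$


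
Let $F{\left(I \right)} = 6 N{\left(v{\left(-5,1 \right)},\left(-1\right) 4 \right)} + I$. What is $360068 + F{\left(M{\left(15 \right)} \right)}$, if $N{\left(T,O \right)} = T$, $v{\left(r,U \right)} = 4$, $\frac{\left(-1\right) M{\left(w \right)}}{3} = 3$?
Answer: $360083$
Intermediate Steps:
$M{\left(w \right)} = -9$ ($M{\left(w \right)} = \left(-3\right) 3 = -9$)
$F{\left(I \right)} = 24 + I$ ($F{\left(I \right)} = 6 \cdot 4 + I = 24 + I$)
$360068 + F{\left(M{\left(15 \right)} \right)} = 360068 + \left(24 - 9\right) = 360068 + 15 = 360083$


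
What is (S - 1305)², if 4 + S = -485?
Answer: 3218436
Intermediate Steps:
S = -489 (S = -4 - 485 = -489)
(S - 1305)² = (-489 - 1305)² = (-1794)² = 3218436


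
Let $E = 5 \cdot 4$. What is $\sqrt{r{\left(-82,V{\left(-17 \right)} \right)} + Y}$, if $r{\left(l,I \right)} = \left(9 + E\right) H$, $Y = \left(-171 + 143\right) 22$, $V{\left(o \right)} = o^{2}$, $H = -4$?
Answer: $2 i \sqrt{183} \approx 27.056 i$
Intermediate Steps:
$E = 20$
$Y = -616$ ($Y = \left(-28\right) 22 = -616$)
$r{\left(l,I \right)} = -116$ ($r{\left(l,I \right)} = \left(9 + 20\right) \left(-4\right) = 29 \left(-4\right) = -116$)
$\sqrt{r{\left(-82,V{\left(-17 \right)} \right)} + Y} = \sqrt{-116 - 616} = \sqrt{-732} = 2 i \sqrt{183}$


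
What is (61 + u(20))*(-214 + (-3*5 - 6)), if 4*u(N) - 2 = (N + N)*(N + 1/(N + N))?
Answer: -246045/4 ≈ -61511.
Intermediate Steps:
u(N) = ½ + N*(N + 1/(2*N))/2 (u(N) = ½ + ((N + N)*(N + 1/(N + N)))/4 = ½ + ((2*N)*(N + 1/(2*N)))/4 = ½ + (2*N*(N + 1/(2*N)))/4 = ½ + N*(N + 1/(2*N))/2)
(61 + u(20))*(-214 + (-3*5 - 6)) = (61 + (¾ + (½)*20²))*(-214 + (-3*5 - 6)) = (61 + (¾ + (½)*400))*(-214 + (-15 - 6)) = (61 + (¾ + 200))*(-214 - 21) = (61 + 803/4)*(-235) = (1047/4)*(-235) = -246045/4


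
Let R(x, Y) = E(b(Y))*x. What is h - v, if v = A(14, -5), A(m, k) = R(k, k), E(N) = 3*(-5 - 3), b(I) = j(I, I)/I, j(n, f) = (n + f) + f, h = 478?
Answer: 358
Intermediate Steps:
j(n, f) = n + 2*f (j(n, f) = (f + n) + f = n + 2*f)
b(I) = 3 (b(I) = (I + 2*I)/I = (3*I)/I = 3)
E(N) = -24 (E(N) = 3*(-8) = -24)
R(x, Y) = -24*x
A(m, k) = -24*k
v = 120 (v = -24*(-5) = 120)
h - v = 478 - 1*120 = 478 - 120 = 358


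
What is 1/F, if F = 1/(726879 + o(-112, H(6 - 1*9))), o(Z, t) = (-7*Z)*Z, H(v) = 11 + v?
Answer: 639071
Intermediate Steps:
o(Z, t) = -7*Z²
F = 1/639071 (F = 1/(726879 - 7*(-112)²) = 1/(726879 - 7*12544) = 1/(726879 - 87808) = 1/639071 ≈ 1.5648e-6)
1/F = 1/(1/639071) = 639071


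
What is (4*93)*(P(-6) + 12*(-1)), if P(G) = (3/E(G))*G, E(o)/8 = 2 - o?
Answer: -36549/8 ≈ -4568.6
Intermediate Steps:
E(o) = 16 - 8*o (E(o) = 8*(2 - o) = 16 - 8*o)
P(G) = 3*G/(16 - 8*G) (P(G) = (3/(16 - 8*G))*G = 3*G/(16 - 8*G))
(4*93)*(P(-6) + 12*(-1)) = (4*93)*(-3*(-6)/(-16 + 8*(-6)) + 12*(-1)) = 372*(-3*(-6)/(-16 - 48) - 12) = 372*(-3*(-6)/(-64) - 12) = 372*(-3*(-6)*(-1/64) - 12) = 372*(-9/32 - 12) = 372*(-393/32) = -36549/8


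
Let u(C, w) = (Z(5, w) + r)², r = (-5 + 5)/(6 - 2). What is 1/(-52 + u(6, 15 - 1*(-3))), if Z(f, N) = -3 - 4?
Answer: -⅓ ≈ -0.33333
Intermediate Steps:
r = 0 (r = 0/4 = 0*(¼) = 0)
Z(f, N) = -7
u(C, w) = 49 (u(C, w) = (-7 + 0)² = (-7)² = 49)
1/(-52 + u(6, 15 - 1*(-3))) = 1/(-52 + 49) = 1/(-3) = -⅓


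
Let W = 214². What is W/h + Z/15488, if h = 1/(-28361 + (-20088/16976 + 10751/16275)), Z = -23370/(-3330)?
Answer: -4284195509024423446963/3298467356800 ≈ -1.2988e+9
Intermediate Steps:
W = 45796
Z = 779/111 (Z = -23370*(-1/3330) = 779/111 ≈ 7.0180)
h = -34535550/979480786453 (h = 1/(-28361 + (-20088*1/16976 + 10751*(1/16275))) = 1/(-28361 + (-2511/2122 + 10751/16275)) = 1/(-28361 - 18052903/34535550) = 1/(-979480786453/34535550) = -34535550/979480786453 ≈ -3.5259e-5)
W/h + Z/15488 = 45796/(-34535550/979480786453) + (779/111)/15488 = 45796*(-979480786453/34535550) + (779/111)*(1/15488) = -22428151048200794/17267775 + 779/1719168 = -4284195509024423446963/3298467356800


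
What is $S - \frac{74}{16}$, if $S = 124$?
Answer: $\frac{955}{8} \approx 119.38$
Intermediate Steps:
$S - \frac{74}{16} = 124 - \frac{74}{16} = 124 - \frac{37}{8} = \frac{955}{8}$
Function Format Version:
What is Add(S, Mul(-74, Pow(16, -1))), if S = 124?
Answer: Rational(955, 8) ≈ 119.38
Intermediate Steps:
Add(S, Mul(-74, Pow(16, -1))) = Add(124, Mul(-74, Pow(16, -1))) = Add(124, Mul(-74, Rational(1, 16))) = Add(124, Rational(-37, 8)) = Rational(955, 8)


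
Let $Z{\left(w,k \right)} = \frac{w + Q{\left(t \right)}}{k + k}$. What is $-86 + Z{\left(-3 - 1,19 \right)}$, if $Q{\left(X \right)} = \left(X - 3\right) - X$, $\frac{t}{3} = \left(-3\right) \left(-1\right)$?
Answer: $- \frac{3275}{38} \approx -86.184$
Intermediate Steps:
$t = 9$ ($t = 3 \left(\left(-3\right) \left(-1\right)\right) = 3 \cdot 3 = 9$)
$Q{\left(X \right)} = -3$ ($Q{\left(X \right)} = \left(-3 + X\right) - X = -3$)
$Z{\left(w,k \right)} = \frac{-3 + w}{2 k}$ ($Z{\left(w,k \right)} = \frac{w - 3}{k + k} = \frac{-3 + w}{2 k}$)
$-86 + Z{\left(-3 - 1,19 \right)} = -86 + \frac{-3 - 4}{2 \cdot 19} = -86 + \frac{1}{2} \cdot \frac{1}{19} \left(-3 - 4\right) = -86 + \frac{1}{2} \cdot \frac{1}{19} \left(-7\right) = -86 - \frac{7}{38} = - \frac{3275}{38}$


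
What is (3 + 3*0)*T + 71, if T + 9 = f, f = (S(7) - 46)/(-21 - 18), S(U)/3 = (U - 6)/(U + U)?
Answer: 8649/182 ≈ 47.522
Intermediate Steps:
S(U) = 3*(-6 + U)/(2*U) (S(U) = 3*((U - 6)/(U + U)) = 3*((-6 + U)/((2*U))) = 3*((-6 + U)*(1/(2*U))) = 3*((-6 + U)/(2*U)) = 3*(-6 + U)/(2*U))
f = 641/546 (f = ((3/2 - 9/7) - 46)/(-21 - 18) = ((3/2 - 9*⅐) - 46)/(-39) = ((3/2 - 9/7) - 46)*(-1/39) = (3/14 - 46)*(-1/39) = -641/14*(-1/39) = 641/546 ≈ 1.1740)
T = -4273/546 (T = -9 + 641/546 = -4273/546 ≈ -7.8260)
(3 + 3*0)*T + 71 = (3 + 3*0)*(-4273/546) + 71 = (3 + 0)*(-4273/546) + 71 = 3*(-4273/546) + 71 = -4273/182 + 71 = 8649/182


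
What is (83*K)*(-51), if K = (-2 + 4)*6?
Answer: -50796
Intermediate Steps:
K = 12 (K = 2*6 = 12)
(83*K)*(-51) = (83*12)*(-51) = 996*(-51) = -50796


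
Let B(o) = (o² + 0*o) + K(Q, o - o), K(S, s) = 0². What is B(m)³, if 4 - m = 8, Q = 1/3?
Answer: 4096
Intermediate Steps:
Q = ⅓ ≈ 0.33333
m = -4 (m = 4 - 1*8 = 4 - 8 = -4)
K(S, s) = 0
B(o) = o² (B(o) = (o² + 0*o) + 0 = (o² + 0) + 0 = o² + 0 = o²)
B(m)³ = ((-4)²)³ = 16³ = 4096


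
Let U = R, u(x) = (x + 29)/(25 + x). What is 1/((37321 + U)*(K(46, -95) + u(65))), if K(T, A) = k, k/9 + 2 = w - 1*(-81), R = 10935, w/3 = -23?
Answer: 45/197704832 ≈ 2.2761e-7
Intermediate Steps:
w = -69 (w = 3*(-23) = -69)
u(x) = (29 + x)/(25 + x)
k = 90 (k = -18 + 9*(-69 - 1*(-81)) = -18 + 9*(-69 + 81) = -18 + 9*12 = -18 + 108 = 90)
U = 10935
K(T, A) = 90
1/((37321 + U)*(K(46, -95) + u(65))) = 1/((37321 + 10935)*(90 + (29 + 65)/(25 + 65))) = 1/(48256*(90 + 94/90)) = 1/(48256*(90 + (1/90)*94)) = 1/(48256*(90 + 47/45)) = 1/(48256*(4097/45)) = 1/(197704832/45) = 45/197704832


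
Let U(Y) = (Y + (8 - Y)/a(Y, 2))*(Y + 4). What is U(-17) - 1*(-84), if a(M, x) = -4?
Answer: 1545/4 ≈ 386.25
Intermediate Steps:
U(Y) = (-2 + 5*Y/4)*(4 + Y) (U(Y) = (Y + (8 - Y)/(-4))*(Y + 4) = (Y + (8 - Y)*(-1/4))*(4 + Y) = (Y + (-2 + Y/4))*(4 + Y) = (-2 + 5*Y/4)*(4 + Y))
U(-17) - 1*(-84) = (-8 + 3*(-17) + (5/4)*(-17)**2) - 1*(-84) = (-8 - 51 + (5/4)*289) + 84 = (-8 - 51 + 1445/4) + 84 = 1209/4 + 84 = 1545/4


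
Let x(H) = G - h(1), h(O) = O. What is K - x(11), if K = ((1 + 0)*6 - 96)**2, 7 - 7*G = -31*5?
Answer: 56545/7 ≈ 8077.9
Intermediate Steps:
G = 162/7 (G = 1 - (-31)*5/7 = 1 - 1/7*(-155) = 1 + 155/7 = 162/7 ≈ 23.143)
K = 8100 (K = (1*6 - 96)**2 = (6 - 96)**2 = (-90)**2 = 8100)
x(H) = 155/7 (x(H) = 162/7 - 1*1 = 162/7 - 1 = 155/7)
K - x(11) = 8100 - 1*155/7 = 8100 - 155/7 = 56545/7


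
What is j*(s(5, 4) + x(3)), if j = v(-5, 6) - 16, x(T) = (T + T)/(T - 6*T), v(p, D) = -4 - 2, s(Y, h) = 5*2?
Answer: -1056/5 ≈ -211.20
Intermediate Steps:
s(Y, h) = 10
v(p, D) = -6
x(T) = -⅖ (x(T) = (2*T)/((-5*T)) = (2*T)*(-1/(5*T)) = -⅖)
j = -22 (j = -6 - 16 = -22)
j*(s(5, 4) + x(3)) = -22*(10 - ⅖) = -22*48/5 = -1056/5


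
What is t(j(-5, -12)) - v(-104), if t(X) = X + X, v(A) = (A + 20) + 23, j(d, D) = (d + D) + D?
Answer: 3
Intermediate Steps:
j(d, D) = d + 2*D (j(d, D) = (D + d) + D = d + 2*D)
v(A) = 43 + A (v(A) = (20 + A) + 23 = 43 + A)
t(X) = 2*X
t(j(-5, -12)) - v(-104) = 2*(-5 + 2*(-12)) - (43 - 104) = 2*(-5 - 24) - 1*(-61) = 2*(-29) + 61 = -58 + 61 = 3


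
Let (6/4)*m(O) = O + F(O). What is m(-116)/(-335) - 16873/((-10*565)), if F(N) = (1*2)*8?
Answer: 3617473/1135650 ≈ 3.1854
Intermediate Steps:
F(N) = 16 (F(N) = 2*8 = 16)
m(O) = 32/3 + 2*O/3 (m(O) = 2*(O + 16)/3 = 2*(16 + O)/3 = 32/3 + 2*O/3)
m(-116)/(-335) - 16873/((-10*565)) = (32/3 + (⅔)*(-116))/(-335) - 16873/((-10*565)) = (32/3 - 232/3)*(-1/335) - 16873/(-5650) = -200/3*(-1/335) - 16873*(-1/5650) = 40/201 + 16873/5650 = 3617473/1135650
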